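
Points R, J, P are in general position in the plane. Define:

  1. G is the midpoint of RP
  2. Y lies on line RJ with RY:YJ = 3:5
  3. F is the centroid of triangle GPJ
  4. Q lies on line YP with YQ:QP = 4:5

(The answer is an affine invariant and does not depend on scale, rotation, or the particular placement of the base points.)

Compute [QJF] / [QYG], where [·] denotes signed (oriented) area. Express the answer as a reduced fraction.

Work in coordinates with R = (0, 0), J = (1, 0), P = (0, 1).
1. G is the midpoint of RP ⇒ G = (0, 1/2)
2. Y lies on line RJ with RY:YJ = 3:5 ⇒ Y = (3/8, 0)
3. F is the centroid of triangle GPJ ⇒ F = (1/3, 1/2)
4. Q lies on line YP with YQ:QP = 4:5 ⇒ Q = (5/24, 4/9)
2·[QJF] = 43/432, 2·[QYG] = -1/12
[QJF]:[QYG] = 43/432:-1/12 = -43/36

[QJF]:[QYG] = -43/36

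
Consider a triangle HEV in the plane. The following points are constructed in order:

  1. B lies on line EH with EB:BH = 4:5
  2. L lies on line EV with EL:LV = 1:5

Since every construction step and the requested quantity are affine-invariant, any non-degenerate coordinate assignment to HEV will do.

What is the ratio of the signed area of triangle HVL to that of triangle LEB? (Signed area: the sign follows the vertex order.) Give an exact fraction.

[HVL]:[LEB] = 45/4

Work in coordinates with H = (0, 0), E = (1, 0), V = (0, 1).
1. B lies on line EH with EB:BH = 4:5 ⇒ B = (5/9, 0)
2. L lies on line EV with EL:LV = 1:5 ⇒ L = (5/6, 1/6)
2·[HVL] = -5/6, 2·[LEB] = -2/27
[HVL]:[LEB] = -5/6:-2/27 = 45/4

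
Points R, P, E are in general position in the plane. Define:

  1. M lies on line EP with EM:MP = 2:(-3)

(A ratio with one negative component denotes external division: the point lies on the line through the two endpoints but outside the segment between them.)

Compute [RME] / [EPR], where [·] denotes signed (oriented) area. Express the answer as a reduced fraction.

[RME]:[EPR] = 2

Assign R = (0, 0), P = (1, 0), E = (0, 1) — the answer is frame-independent, so this choice is without loss of generality.
1. M lies on line EP with EM:MP = 2:(-3) ⇒ M = (-2, 3)
2·[RME] = -2, 2·[EPR] = -1
[RME]:[EPR] = -2:-1 = 2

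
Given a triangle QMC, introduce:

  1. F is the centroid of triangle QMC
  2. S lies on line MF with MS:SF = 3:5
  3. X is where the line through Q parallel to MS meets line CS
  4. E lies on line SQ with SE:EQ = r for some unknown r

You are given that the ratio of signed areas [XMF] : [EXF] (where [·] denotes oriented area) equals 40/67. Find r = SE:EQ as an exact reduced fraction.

r = 4

Choose coordinates Q = (0, 0), M = (1, 0), C = (0, 1).
1. F is the centroid of triangle QMC ⇒ F = (1/3, 1/3)
2. S lies on line MF with MS:SF = 3:5 ⇒ S = (3/4, 1/8)
3. X is where the line through Q parallel to MS meets line CS ⇒ X = (3/2, -3/4)
4. With SE:EQ = r, write λ = r/(r+1) so E = S + λ·(Q−S); E is affine-linear in λ
Every point depending on E is an affine combination of E and λ-independent points, so each such coordinate is linear in λ; the λ² term in each signed area is a multiple of (Q−S)×(Q−S) = 0, so 2·[XMF] and 2·[EXF] are each linear in λ. Evaluating at λ=0 and λ=1:
  2·[XMF] = 1/3,   2·[EXF] = 23/24·λ − 5/24
So [XMF]:[EXF] = (1/3) / (23/24·λ − 5/24). Setting this equal to 40/67:
  1/3 = 40/67·(23/24·λ − 5/24)  ⇒  λ = 4/5
Then r = λ/(1−λ) = (4/5)/(1/5) = 4. Check: with r = 4, E = (3/20, 1/40) and [XMF]:[EXF] = 40/67 as required.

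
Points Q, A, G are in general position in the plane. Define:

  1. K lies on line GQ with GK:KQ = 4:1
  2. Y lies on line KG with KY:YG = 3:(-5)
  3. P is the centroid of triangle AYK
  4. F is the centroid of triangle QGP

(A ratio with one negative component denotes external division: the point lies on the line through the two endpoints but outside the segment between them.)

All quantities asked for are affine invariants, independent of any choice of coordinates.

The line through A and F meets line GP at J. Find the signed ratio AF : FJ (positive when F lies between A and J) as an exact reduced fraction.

AF:FJ = -47/5

Set Q = (0, 0), A = (1, 0), G = (0, 1); any affine frame gives the same invariant.
1. K lies on line GQ with GK:KQ = 4:1 ⇒ K = (0, 1/5)
2. Y lies on line KG with KY:YG = 3:(-5) ⇒ Y = (0, -1)
3. P is the centroid of triangle AYK ⇒ P = (1/3, -4/15)
4. F is the centroid of triangle QGP ⇒ F = (1/9, 11/45)
line AF meets GP at J = (29/141, 154/705)
F = A + t·(J−A) with t = 47/42, so AF:FJ = 47/42:-5/42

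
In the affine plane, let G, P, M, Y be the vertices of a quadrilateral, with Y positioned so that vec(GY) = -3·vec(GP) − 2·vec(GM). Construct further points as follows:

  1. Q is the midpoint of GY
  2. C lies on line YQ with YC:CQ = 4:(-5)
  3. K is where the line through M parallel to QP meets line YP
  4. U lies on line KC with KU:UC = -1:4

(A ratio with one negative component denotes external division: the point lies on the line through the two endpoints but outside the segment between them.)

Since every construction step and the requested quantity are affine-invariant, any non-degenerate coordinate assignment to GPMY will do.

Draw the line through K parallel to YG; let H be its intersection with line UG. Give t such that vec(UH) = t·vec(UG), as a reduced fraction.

Assign G = (0, 0), P = (1, 0), M = (0, 1), Y = (-3, -2) — the answer is frame-independent, so this choice is without loss of generality.
1. Q is the midpoint of GY ⇒ Q = (-3/2, -1)
2. C lies on line YQ with YC:CQ = 4:(-5) ⇒ C = (-9, -6)
3. K is where the line through M parallel to QP meets line YP ⇒ K = (15, 7)
4. U lies on line KC with KU:UC = -1:4 ⇒ U = (23, 34/3)
through K parallel to YG: direction (3, 2); meets UG at H = (69/4, 17/2)
H = U + t·(G−U) with t = 1/4

t = 1/4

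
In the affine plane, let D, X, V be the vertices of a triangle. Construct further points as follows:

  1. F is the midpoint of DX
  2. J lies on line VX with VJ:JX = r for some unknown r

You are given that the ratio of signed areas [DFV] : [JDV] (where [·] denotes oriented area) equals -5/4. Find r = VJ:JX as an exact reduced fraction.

r = 2/3

Set D = (0, 0), X = (1, 0), V = (0, 1); any affine frame gives the same invariant.
1. F is the midpoint of DX ⇒ F = (1/2, 0)
2. With VJ:JX = r, write λ = r/(r+1) so J = V + λ·(X−V); J is affine-linear in λ
Every point depending on J is an affine combination of J and λ-independent points, so each such coordinate is linear in λ; the λ² term in each signed area is a multiple of (X−V)×(X−V) = 0, so 2·[DFV] and 2·[JDV] are each linear in λ. Evaluating at λ=0 and λ=1:
  2·[DFV] = 1/2,   2·[JDV] = −λ
So [DFV]:[JDV] = (1/2) / (−λ). Setting this equal to -5/4:
  1/2 = -5/4·(−λ)  ⇒  λ = 2/5
Then r = λ/(1−λ) = (2/5)/(3/5) = 2/3. Check: with r = 2/3, J = (2/5, 3/5) and [DFV]:[JDV] = -5/4 as required.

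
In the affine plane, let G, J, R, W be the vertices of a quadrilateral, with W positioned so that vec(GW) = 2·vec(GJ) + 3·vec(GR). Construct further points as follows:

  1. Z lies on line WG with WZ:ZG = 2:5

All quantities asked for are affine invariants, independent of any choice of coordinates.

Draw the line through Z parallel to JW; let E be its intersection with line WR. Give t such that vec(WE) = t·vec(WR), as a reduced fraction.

Assign G = (0, 0), J = (1, 0), R = (0, 1), W = (2, 3) — the answer is frame-independent, so this choice is without loss of generality.
1. Z lies on line WG with WZ:ZG = 2:5 ⇒ Z = (10/7, 15/7)
through Z parallel to JW: direction (1, 3); meets WR at E = (11/7, 18/7)
E = W + t·(R−W) with t = 3/14

t = 3/14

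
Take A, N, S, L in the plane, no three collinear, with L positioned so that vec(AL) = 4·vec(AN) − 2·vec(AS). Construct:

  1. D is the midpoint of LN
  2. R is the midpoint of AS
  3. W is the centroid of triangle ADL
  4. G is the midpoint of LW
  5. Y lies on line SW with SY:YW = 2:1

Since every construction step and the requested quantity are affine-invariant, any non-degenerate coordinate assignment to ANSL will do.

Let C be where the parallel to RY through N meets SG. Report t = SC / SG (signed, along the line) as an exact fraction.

t = 44/75

Choose coordinates A = (0, 0), N = (1, 0), S = (0, 1), L = (4, -2).
1. D is the midpoint of LN ⇒ D = (5/2, -1)
2. R is the midpoint of AS ⇒ R = (0, 1/2)
3. W is the centroid of triangle ADL ⇒ W = (13/6, -1)
4. G is the midpoint of LW ⇒ G = (37/12, -3/2)
5. Y lies on line SW with SY:YW = 2:1 ⇒ Y = (13/9, -1/3)
through N parallel to RY: direction (13/9, -5/6); meets SG at C = (407/225, -7/15)
C = S + t·(G−S) with t = 44/75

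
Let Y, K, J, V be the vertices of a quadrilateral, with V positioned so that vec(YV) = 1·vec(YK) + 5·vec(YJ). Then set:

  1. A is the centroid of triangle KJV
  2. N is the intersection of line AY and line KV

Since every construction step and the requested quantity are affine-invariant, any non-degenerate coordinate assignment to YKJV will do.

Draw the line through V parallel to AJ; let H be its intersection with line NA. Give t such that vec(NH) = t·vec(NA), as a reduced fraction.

Choose coordinates Y = (0, 0), K = (1, 0), J = (0, 1), V = (1, 5).
1. A is the centroid of triangle KJV ⇒ A = (2/3, 2)
2. N is the intersection of line AY and line KV ⇒ N = (1, 3)
through V parallel to AJ: direction (-2/3, -1); meets NA at H = (7/3, 7)
H = N + t·(A−N) with t = -4

t = -4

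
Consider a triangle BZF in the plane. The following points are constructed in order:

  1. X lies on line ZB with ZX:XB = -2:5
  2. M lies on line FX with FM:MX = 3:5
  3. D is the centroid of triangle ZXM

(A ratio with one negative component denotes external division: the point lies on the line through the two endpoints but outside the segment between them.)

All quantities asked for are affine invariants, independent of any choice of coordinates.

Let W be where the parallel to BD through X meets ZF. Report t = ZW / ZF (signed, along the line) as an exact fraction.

Work in coordinates with B = (0, 0), Z = (1, 0), F = (0, 1).
1. X lies on line ZB with ZX:XB = -2:5 ⇒ X = (5/3, 0)
2. M lies on line FX with FM:MX = 3:5 ⇒ M = (5/8, 5/8)
3. D is the centroid of triangle ZXM ⇒ D = (79/72, 5/24)
through X parallel to BD: direction (79/72, 5/24); meets ZF at W = (52/47, -5/47)
W = Z + t·(F−Z) with t = -5/47

t = -5/47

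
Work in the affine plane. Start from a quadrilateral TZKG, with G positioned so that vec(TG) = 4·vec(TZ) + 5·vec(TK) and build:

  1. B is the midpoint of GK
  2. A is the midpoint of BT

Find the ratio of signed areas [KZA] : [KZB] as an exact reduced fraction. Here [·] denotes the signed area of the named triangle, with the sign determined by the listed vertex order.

[KZA]:[KZB] = 3/8

Work in coordinates with T = (0, 0), Z = (1, 0), K = (0, 1), G = (4, 5).
1. B is the midpoint of GK ⇒ B = (2, 3)
2. A is the midpoint of BT ⇒ A = (1, 3/2)
2·[KZA] = 3/2, 2·[KZB] = 4
[KZA]:[KZB] = 3/2:4 = 3/8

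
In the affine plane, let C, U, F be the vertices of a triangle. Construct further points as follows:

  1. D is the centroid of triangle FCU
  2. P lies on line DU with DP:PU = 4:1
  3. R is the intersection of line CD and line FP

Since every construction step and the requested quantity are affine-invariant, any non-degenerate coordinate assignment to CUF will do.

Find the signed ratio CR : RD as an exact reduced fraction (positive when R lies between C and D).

CR:RD = -13/4

Assign C = (0, 0), U = (1, 0), F = (0, 1) — the answer is frame-independent, so this choice is without loss of generality.
1. D is the centroid of triangle FCU ⇒ D = (1/3, 1/3)
2. P lies on line DU with DP:PU = 4:1 ⇒ P = (13/15, 1/15)
3. R is the intersection of line CD and line FP ⇒ R = (13/27, 13/27)
R = C + t·(D−C) with t = 13/9, so CR:RD = t:(1−t) = 13/9:-4/9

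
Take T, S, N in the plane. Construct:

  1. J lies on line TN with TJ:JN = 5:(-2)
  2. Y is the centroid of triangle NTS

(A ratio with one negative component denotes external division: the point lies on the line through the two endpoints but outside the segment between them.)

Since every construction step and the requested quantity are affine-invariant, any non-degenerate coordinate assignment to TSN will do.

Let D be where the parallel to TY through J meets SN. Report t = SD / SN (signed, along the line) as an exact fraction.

Assign T = (0, 0), S = (1, 0), N = (0, 1) — the answer is frame-independent, so this choice is without loss of generality.
1. J lies on line TN with TJ:JN = 5:(-2) ⇒ J = (0, 5/3)
2. Y is the centroid of triangle NTS ⇒ Y = (1/3, 1/3)
through J parallel to TY: direction (1/3, 1/3); meets SN at D = (-1/3, 4/3)
D = S + t·(N−S) with t = 4/3

t = 4/3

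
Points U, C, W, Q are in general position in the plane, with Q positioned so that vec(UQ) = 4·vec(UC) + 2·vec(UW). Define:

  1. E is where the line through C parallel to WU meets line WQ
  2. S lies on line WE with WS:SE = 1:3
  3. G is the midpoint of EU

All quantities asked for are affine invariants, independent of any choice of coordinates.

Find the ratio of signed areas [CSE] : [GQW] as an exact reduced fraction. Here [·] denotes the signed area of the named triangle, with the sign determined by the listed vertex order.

[CSE]:[GQW] = -15/32

Work in coordinates with U = (0, 0), C = (1, 0), W = (0, 1), Q = (4, 2).
1. E is where the line through C parallel to WU meets line WQ ⇒ E = (1, 5/4)
2. S lies on line WE with WS:SE = 1:3 ⇒ S = (1/4, 17/16)
3. G is the midpoint of EU ⇒ G = (1/2, 5/8)
2·[CSE] = -15/16, 2·[GQW] = 2
[CSE]:[GQW] = -15/16:2 = -15/32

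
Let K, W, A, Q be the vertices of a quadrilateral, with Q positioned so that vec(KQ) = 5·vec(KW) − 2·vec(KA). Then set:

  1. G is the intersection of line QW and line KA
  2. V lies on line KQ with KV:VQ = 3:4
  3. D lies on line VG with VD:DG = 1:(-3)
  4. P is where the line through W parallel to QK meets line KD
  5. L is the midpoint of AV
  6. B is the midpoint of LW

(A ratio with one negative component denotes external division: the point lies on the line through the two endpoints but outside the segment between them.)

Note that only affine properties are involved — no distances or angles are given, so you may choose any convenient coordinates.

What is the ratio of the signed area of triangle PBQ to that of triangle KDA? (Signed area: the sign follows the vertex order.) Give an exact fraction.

[PBQ]:[KDA] = -139/150

Choose coordinates K = (0, 0), W = (1, 0), A = (0, 1), Q = (5, -2).
1. G is the intersection of line QW and line KA ⇒ G = (0, 1/2)
2. V lies on line KQ with KV:VQ = 3:4 ⇒ V = (15/7, -6/7)
3. D lies on line VG with VD:DG = 1:(-3) ⇒ D = (45/14, -43/28)
4. P is where the line through W parallel to QK meets line KD ⇒ P = (-36/7, 86/35)
5. L is the midpoint of AV ⇒ L = (15/14, 1/14)
6. B is the midpoint of LW ⇒ B = (29/28, 1/28)
2·[PBQ] = -417/140, 2·[KDA] = 45/14
[PBQ]:[KDA] = -417/140:45/14 = -139/150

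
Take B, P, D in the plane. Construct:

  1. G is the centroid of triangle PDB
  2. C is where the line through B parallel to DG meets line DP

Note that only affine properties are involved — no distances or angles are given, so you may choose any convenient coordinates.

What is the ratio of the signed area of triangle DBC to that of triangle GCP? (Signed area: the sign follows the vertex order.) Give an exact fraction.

[DBC]:[GCP] = 3/2

Choose coordinates B = (0, 0), P = (1, 0), D = (0, 1).
1. G is the centroid of triangle PDB ⇒ G = (1/3, 1/3)
2. C is where the line through B parallel to DG meets line DP ⇒ C = (-1, 2)
2·[DBC] = -1, 2·[GCP] = -2/3
[DBC]:[GCP] = -1:-2/3 = 3/2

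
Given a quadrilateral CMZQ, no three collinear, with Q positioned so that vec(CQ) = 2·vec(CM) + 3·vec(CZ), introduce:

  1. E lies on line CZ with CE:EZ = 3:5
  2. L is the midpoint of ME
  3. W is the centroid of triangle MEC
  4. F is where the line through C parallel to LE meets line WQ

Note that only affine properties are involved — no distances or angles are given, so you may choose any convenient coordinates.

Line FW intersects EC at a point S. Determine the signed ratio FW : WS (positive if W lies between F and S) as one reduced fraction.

Work in coordinates with C = (0, 0), M = (1, 0), Z = (0, 1), Q = (2, 3).
1. E lies on line CZ with CE:EZ = 3:5 ⇒ E = (0, 3/8)
2. L is the midpoint of ME ⇒ L = (1/2, 3/16)
3. W is the centroid of triangle MEC ⇒ W = (1/3, 1/8)
4. F is where the line through C parallel to LE meets line WQ ⇒ F = (3/14, -9/112)
line FW meets EC at S = (0, -9/20)
W = F + t·(S−F) with t = -5/9, so FW:WS = -5/9:14/9

FW:WS = -5/14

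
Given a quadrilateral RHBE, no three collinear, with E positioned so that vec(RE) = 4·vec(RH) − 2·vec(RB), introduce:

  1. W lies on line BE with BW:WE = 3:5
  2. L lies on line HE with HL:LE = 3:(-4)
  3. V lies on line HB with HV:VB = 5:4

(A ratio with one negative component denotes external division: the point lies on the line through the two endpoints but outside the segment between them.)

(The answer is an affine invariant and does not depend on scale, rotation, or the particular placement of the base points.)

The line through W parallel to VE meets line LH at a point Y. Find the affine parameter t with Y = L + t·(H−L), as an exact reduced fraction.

Choose coordinates R = (0, 0), H = (1, 0), B = (0, 1), E = (4, -2).
1. W lies on line BE with BW:WE = 3:5 ⇒ W = (3/2, -1/8)
2. L lies on line HE with HL:LE = 3:(-4) ⇒ L = (-8, 6)
3. V lies on line HB with HV:VB = 5:4 ⇒ V = (4/9, 5/9)
through W parallel to VE: direction (32/9, -23/9); meets LH at Y = (11/2, -3)
Y = L + t·(H−L) with t = 3/2

t = 3/2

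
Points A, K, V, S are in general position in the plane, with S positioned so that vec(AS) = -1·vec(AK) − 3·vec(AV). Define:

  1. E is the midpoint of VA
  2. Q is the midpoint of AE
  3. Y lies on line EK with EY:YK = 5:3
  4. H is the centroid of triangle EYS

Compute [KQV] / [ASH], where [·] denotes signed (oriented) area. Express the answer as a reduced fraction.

[KQV]:[ASH] = -36/19

Choose coordinates A = (0, 0), K = (1, 0), V = (0, 1), S = (-1, -3).
1. E is the midpoint of VA ⇒ E = (0, 1/2)
2. Q is the midpoint of AE ⇒ Q = (0, 1/4)
3. Y lies on line EK with EY:YK = 5:3 ⇒ Y = (5/8, 3/16)
4. H is the centroid of triangle EYS ⇒ H = (-1/8, -37/48)
2·[KQV] = -3/4, 2·[ASH] = 19/48
[KQV]:[ASH] = -3/4:19/48 = -36/19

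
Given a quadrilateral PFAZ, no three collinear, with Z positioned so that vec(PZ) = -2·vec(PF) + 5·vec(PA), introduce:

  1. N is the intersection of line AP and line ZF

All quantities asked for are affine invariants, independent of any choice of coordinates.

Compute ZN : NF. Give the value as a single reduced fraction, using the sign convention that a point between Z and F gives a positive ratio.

ZN:NF = 2

Assign P = (0, 0), F = (1, 0), A = (0, 1), Z = (-2, 5) — the answer is frame-independent, so this choice is without loss of generality.
1. N is the intersection of line AP and line ZF ⇒ N = (0, 5/3)
N = Z + t·(F−Z) with t = 2/3, so ZN:NF = t:(1−t) = 2/3:1/3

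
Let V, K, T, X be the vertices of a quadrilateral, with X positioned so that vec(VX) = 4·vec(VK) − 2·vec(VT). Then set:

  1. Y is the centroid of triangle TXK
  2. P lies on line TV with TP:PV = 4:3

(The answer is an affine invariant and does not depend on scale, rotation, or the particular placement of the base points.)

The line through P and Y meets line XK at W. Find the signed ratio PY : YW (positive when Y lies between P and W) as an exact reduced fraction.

PY:YW = -22/7

Set V = (0, 0), K = (1, 0), T = (0, 1), X = (4, -2); any affine frame gives the same invariant.
1. Y is the centroid of triangle TXK ⇒ Y = (5/3, -1/3)
2. P lies on line TV with TP:PV = 4:3 ⇒ P = (0, 3/7)
line PY meets XK at W = (25/22, -1/11)
Y = P + t·(W−P) with t = 22/15, so PY:YW = 22/15:-7/15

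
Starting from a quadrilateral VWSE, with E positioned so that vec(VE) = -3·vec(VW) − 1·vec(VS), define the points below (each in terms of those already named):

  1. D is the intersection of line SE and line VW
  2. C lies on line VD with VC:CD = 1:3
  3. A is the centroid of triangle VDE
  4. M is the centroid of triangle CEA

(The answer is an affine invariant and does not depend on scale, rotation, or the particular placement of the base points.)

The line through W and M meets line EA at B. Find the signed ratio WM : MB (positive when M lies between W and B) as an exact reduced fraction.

Work in coordinates with V = (0, 0), W = (1, 0), S = (0, 1), E = (-3, -1).
1. D is the intersection of line SE and line VW ⇒ D = (-3/2, 0)
2. C lies on line VD with VC:CD = 1:3 ⇒ C = (-3/8, 0)
3. A is the centroid of triangle VDE ⇒ A = (-3/2, -1/3)
4. M is the centroid of triangle CEA ⇒ M = (-13/8, -4/9)
line WM meets EA at B = (-95/52, -56/117)
M = W + t·(B−W) with t = 13/14, so WM:MB = 13/14:1/14

WM:MB = 13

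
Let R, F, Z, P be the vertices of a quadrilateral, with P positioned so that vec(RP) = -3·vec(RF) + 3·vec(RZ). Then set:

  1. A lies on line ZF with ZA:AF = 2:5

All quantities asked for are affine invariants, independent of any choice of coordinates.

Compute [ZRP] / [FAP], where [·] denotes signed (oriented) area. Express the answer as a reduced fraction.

Assign R = (0, 0), F = (1, 0), Z = (0, 1), P = (-3, 3) — the answer is frame-independent, so this choice is without loss of generality.
1. A lies on line ZF with ZA:AF = 2:5 ⇒ A = (2/7, 5/7)
2·[ZRP] = -3, 2·[FAP] = 5/7
[ZRP]:[FAP] = -3:5/7 = -21/5

[ZRP]:[FAP] = -21/5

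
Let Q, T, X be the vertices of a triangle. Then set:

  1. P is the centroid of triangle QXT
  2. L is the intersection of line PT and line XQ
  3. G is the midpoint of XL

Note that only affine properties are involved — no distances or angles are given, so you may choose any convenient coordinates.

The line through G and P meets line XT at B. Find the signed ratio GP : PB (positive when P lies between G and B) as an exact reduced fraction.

Choose coordinates Q = (0, 0), T = (1, 0), X = (0, 1).
1. P is the centroid of triangle QXT ⇒ P = (1/3, 1/3)
2. L is the intersection of line PT and line XQ ⇒ L = (0, 1/2)
3. G is the midpoint of XL ⇒ G = (0, 3/4)
line GP meets XT at B = (-1, 2)
P = G + t·(B−G) with t = -1/3, so GP:PB = -1/3:4/3

GP:PB = -1/4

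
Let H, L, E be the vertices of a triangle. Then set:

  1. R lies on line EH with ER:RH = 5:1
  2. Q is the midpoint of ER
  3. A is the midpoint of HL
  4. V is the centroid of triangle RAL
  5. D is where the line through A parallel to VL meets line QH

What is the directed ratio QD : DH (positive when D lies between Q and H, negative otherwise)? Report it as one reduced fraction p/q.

Choose coordinates H = (0, 0), L = (1, 0), E = (0, 1).
1. R lies on line EH with ER:RH = 5:1 ⇒ R = (0, 1/6)
2. Q is the midpoint of ER ⇒ Q = (0, 7/12)
3. A is the midpoint of HL ⇒ A = (1/2, 0)
4. V is the centroid of triangle RAL ⇒ V = (1/2, 1/18)
5. D is where the line through A parallel to VL meets line QH ⇒ D = (0, 1/18)
D = Q + t·(H−Q) with t = 19/21, so QD:DH = t:(1−t) = 19/21:2/21

QD:DH = 19/2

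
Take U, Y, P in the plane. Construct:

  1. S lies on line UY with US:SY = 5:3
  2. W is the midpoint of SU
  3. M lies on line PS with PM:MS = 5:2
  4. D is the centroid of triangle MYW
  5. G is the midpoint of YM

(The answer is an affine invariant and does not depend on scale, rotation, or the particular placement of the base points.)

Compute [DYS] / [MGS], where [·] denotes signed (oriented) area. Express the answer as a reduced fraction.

[DYS]:[MGS] = 2/3

Choose coordinates U = (0, 0), Y = (1, 0), P = (0, 1).
1. S lies on line UY with US:SY = 5:3 ⇒ S = (5/8, 0)
2. W is the midpoint of SU ⇒ W = (5/16, 0)
3. M lies on line PS with PM:MS = 5:2 ⇒ M = (25/56, 2/7)
4. D is the centroid of triangle MYW ⇒ D = (197/336, 2/21)
5. G is the midpoint of YM ⇒ G = (81/112, 1/7)
2·[DYS] = -1/28, 2·[MGS] = -3/56
[DYS]:[MGS] = -1/28:-3/56 = 2/3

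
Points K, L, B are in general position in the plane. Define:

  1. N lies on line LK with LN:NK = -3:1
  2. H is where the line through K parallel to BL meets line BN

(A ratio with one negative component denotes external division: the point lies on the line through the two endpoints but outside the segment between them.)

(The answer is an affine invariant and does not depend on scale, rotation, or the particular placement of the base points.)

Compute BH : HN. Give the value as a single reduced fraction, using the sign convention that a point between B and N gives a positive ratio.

Assign K = (0, 0), L = (1, 0), B = (0, 1) — the answer is frame-independent, so this choice is without loss of generality.
1. N lies on line LK with LN:NK = -3:1 ⇒ N = (-1/2, 0)
2. H is where the line through K parallel to BL meets line BN ⇒ H = (-1/3, 1/3)
H = B + t·(N−B) with t = 2/3, so BH:HN = t:(1−t) = 2/3:1/3

BH:HN = 2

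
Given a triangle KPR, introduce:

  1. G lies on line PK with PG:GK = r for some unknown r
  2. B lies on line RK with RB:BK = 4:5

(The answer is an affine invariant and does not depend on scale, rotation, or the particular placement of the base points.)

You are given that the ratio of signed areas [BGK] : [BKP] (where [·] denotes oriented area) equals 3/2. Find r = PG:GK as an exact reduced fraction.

Set K = (0, 0), P = (1, 0), R = (0, 1); any affine frame gives the same invariant.
1. With PG:GK = r, write λ = r/(r+1) so G = P + λ·(K−P); G is affine-linear in λ
2. B lies on line RK with RB:BK = 4:5 ⇒ B = (0, 5/9)
Every point depending on G is an affine combination of G and λ-independent points, so each such coordinate is linear in λ; the λ² term in each signed area is a multiple of (K−P)×(K−P) = 0, so 2·[BGK] and 2·[BKP] are each linear in λ. Evaluating at λ=0 and λ=1:
  2·[BGK] = 5/9·λ − 5/9,   2·[BKP] = 5/9
So [BGK]:[BKP] = (5/9·λ − 5/9) / (5/9). Setting this equal to 3/2:
  5/9·λ − 5/9 = 3/2·(5/9)  ⇒  λ = 5/2
Then r = λ/(1−λ) = (5/2)/(-3/2) = -5/3. Check: with r = -5/3, G = (-3/2, 0) and [BGK]:[BKP] = 3/2 as required.

r = -5/3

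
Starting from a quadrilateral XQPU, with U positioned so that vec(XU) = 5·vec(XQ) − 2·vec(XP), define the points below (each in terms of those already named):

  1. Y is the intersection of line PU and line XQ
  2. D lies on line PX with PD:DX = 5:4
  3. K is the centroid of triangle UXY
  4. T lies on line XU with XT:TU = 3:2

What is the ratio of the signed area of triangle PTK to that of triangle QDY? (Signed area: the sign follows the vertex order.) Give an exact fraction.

Set X = (0, 0), Q = (1, 0), P = (0, 1), U = (5, -2); any affine frame gives the same invariant.
1. Y is the intersection of line PU and line XQ ⇒ Y = (5/3, 0)
2. D lies on line PX with PD:DX = 5:4 ⇒ D = (0, 4/9)
3. K is the centroid of triangle UXY ⇒ K = (20/9, -2/3)
4. T lies on line XU with XT:TU = 3:2 ⇒ T = (3, -6/5)
2·[PTK] = -1/9, 2·[QDY] = -8/27
[PTK]:[QDY] = -1/9:-8/27 = 3/8

[PTK]:[QDY] = 3/8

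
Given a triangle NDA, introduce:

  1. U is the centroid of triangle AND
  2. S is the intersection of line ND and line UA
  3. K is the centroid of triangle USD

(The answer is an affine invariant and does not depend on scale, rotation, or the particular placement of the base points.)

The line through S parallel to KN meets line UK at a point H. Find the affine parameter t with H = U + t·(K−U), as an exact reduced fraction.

t = 4/3

Set N = (0, 0), D = (1, 0), A = (0, 1); any affine frame gives the same invariant.
1. U is the centroid of triangle AND ⇒ U = (1/3, 1/3)
2. S is the intersection of line ND and line UA ⇒ S = (1/2, 0)
3. K is the centroid of triangle USD ⇒ K = (11/18, 1/9)
through S parallel to KN: direction (-11/18, -1/9); meets UK at H = (19/27, 1/27)
H = U + t·(K−U) with t = 4/3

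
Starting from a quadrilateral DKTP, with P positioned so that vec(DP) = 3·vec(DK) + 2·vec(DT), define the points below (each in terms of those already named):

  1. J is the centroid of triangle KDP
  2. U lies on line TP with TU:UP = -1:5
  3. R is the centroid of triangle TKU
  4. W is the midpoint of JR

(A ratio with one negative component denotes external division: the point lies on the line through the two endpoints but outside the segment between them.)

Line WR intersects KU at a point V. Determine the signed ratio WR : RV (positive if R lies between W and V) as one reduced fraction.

WR:RV = 13/8

Work in coordinates with D = (0, 0), K = (1, 0), T = (0, 1), P = (3, 2).
1. J is the centroid of triangle KDP ⇒ J = (4/3, 2/3)
2. U lies on line TP with TU:UP = -1:5 ⇒ U = (-3/4, 3/4)
3. R is the centroid of triangle TKU ⇒ R = (1/12, 7/12)
4. W is the midpoint of JR ⇒ W = (17/24, 5/8)
line WR meets KU at V = (-47/156, 29/52)
R = W + t·(V−W) with t = 13/21, so WR:RV = 13/21:8/21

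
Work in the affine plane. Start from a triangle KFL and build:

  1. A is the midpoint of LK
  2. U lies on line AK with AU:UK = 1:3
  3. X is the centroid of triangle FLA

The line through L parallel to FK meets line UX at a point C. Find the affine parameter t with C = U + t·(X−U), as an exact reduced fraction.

t = 5

Set K = (0, 0), F = (1, 0), L = (0, 1); any affine frame gives the same invariant.
1. A is the midpoint of LK ⇒ A = (0, 1/2)
2. U lies on line AK with AU:UK = 1:3 ⇒ U = (0, 3/8)
3. X is the centroid of triangle FLA ⇒ X = (1/3, 1/2)
through L parallel to FK: direction (-1, 0); meets UX at C = (5/3, 1)
C = U + t·(X−U) with t = 5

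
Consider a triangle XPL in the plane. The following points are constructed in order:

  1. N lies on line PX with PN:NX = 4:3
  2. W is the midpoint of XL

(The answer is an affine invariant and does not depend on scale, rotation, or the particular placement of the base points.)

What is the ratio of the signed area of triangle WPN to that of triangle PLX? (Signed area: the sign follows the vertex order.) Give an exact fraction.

Choose coordinates X = (0, 0), P = (1, 0), L = (0, 1).
1. N lies on line PX with PN:NX = 4:3 ⇒ N = (3/7, 0)
2. W is the midpoint of XL ⇒ W = (0, 1/2)
2·[WPN] = -2/7, 2·[PLX] = 1
[WPN]:[PLX] = -2/7:1 = -2/7

[WPN]:[PLX] = -2/7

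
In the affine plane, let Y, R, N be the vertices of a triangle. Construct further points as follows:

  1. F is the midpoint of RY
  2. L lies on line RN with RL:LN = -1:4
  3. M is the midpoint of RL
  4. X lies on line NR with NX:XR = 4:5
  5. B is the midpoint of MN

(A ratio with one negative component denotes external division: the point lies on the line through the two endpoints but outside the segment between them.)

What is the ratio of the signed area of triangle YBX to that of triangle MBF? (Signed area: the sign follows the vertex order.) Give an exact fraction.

[YBX]:[MBF] = 10/21

Assign Y = (0, 0), R = (1, 0), N = (0, 1) — the answer is frame-independent, so this choice is without loss of generality.
1. F is the midpoint of RY ⇒ F = (1/2, 0)
2. L lies on line RN with RL:LN = -1:4 ⇒ L = (4/3, -1/3)
3. M is the midpoint of RL ⇒ M = (7/6, -1/6)
4. X lies on line NR with NX:XR = 4:5 ⇒ X = (4/9, 5/9)
5. B is the midpoint of MN ⇒ B = (7/12, 5/12)
2·[YBX] = 5/36, 2·[MBF] = 7/24
[YBX]:[MBF] = 5/36:7/24 = 10/21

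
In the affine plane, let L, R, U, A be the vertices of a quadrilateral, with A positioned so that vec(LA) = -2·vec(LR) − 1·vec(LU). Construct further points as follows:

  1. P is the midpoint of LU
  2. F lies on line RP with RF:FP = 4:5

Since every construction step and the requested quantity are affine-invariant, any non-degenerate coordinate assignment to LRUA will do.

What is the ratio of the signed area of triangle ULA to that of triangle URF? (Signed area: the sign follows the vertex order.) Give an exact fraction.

Assign L = (0, 0), R = (1, 0), U = (0, 1), A = (-2, -1) — the answer is frame-independent, so this choice is without loss of generality.
1. P is the midpoint of LU ⇒ P = (0, 1/2)
2. F lies on line RP with RF:FP = 4:5 ⇒ F = (5/9, 2/9)
2·[ULA] = -2, 2·[URF] = -2/9
[ULA]:[URF] = -2:-2/9 = 9

[ULA]:[URF] = 9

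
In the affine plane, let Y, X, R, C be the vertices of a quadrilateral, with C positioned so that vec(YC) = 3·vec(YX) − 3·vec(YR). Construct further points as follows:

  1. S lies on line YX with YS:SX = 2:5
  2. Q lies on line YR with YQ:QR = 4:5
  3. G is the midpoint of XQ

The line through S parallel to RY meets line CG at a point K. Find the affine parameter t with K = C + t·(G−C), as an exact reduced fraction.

Work in coordinates with Y = (0, 0), X = (1, 0), R = (0, 1), C = (3, -3).
1. S lies on line YX with YS:SX = 2:5 ⇒ S = (2/7, 0)
2. Q lies on line YR with YQ:QR = 4:5 ⇒ Q = (0, 4/9)
3. G is the midpoint of XQ ⇒ G = (1/2, 2/9)
through S parallel to RY: direction (0, -1); meets CG at K = (2/7, 157/315)
K = C + t·(G−C) with t = 38/35

t = 38/35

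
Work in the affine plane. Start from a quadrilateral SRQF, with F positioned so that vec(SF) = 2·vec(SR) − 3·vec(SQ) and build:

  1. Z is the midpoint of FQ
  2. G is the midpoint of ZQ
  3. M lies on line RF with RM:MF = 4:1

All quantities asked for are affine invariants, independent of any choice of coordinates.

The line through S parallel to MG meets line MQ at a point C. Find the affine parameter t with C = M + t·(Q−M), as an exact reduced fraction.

Work in coordinates with S = (0, 0), R = (1, 0), Q = (0, 1), F = (2, -3).
1. Z is the midpoint of FQ ⇒ Z = (1, -1)
2. G is the midpoint of ZQ ⇒ G = (1/2, 0)
3. M lies on line RF with RM:MF = 4:1 ⇒ M = (9/5, -12/5)
through S parallel to MG: direction (-13/10, 12/5); meets MQ at C = (117/5, -216/5)
C = M + t·(Q−M) with t = -12

t = -12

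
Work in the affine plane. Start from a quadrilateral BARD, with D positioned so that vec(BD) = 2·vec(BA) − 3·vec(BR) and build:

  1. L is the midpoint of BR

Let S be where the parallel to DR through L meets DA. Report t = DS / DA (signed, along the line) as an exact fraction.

t = -1/2

Set B = (0, 0), A = (1, 0), R = (0, 1), D = (2, -3); any affine frame gives the same invariant.
1. L is the midpoint of BR ⇒ L = (0, 1/2)
through L parallel to DR: direction (-2, 4); meets DA at S = (5/2, -9/2)
S = D + t·(A−D) with t = -1/2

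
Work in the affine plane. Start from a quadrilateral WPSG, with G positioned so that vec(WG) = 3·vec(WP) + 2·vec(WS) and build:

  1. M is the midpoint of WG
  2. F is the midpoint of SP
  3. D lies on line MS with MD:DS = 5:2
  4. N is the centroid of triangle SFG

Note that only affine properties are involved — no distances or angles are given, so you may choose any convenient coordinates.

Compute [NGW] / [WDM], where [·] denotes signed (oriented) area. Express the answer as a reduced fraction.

Assign W = (0, 0), P = (1, 0), S = (0, 1), G = (3, 2) — the answer is frame-independent, so this choice is without loss of generality.
1. M is the midpoint of WG ⇒ M = (3/2, 1)
2. F is the midpoint of SP ⇒ F = (1/2, 1/2)
3. D lies on line MS with MD:DS = 5:2 ⇒ D = (3/7, 1)
4. N is the centroid of triangle SFG ⇒ N = (7/6, 7/6)
2·[NGW] = -7/6, 2·[WDM] = -15/14
[NGW]:[WDM] = -7/6:-15/14 = 49/45

[NGW]:[WDM] = 49/45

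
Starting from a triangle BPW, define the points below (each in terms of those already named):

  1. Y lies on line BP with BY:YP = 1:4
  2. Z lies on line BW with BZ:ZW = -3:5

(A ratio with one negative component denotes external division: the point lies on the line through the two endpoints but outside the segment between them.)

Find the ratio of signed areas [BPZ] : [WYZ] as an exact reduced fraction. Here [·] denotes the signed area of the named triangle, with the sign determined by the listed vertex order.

[BPZ]:[WYZ] = 3

Assign B = (0, 0), P = (1, 0), W = (0, 1) — the answer is frame-independent, so this choice is without loss of generality.
1. Y lies on line BP with BY:YP = 1:4 ⇒ Y = (1/5, 0)
2. Z lies on line BW with BZ:ZW = -3:5 ⇒ Z = (0, -3/2)
2·[BPZ] = -3/2, 2·[WYZ] = -1/2
[BPZ]:[WYZ] = -3/2:-1/2 = 3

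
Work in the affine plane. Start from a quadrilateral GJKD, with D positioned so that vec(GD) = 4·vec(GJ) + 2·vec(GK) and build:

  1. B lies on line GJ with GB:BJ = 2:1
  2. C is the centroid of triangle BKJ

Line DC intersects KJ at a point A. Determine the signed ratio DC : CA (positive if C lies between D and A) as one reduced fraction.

DC:CA = -46

Assign G = (0, 0), J = (1, 0), K = (0, 1), D = (4, 2) — the answer is frame-independent, so this choice is without loss of generality.
1. B lies on line GJ with GB:BJ = 2:1 ⇒ B = (2/3, 0)
2. C is the centroid of triangle BKJ ⇒ C = (5/9, 1/3)
line DC meets KJ at A = (29/46, 17/46)
C = D + t·(A−D) with t = 46/45, so DC:CA = 46/45:-1/45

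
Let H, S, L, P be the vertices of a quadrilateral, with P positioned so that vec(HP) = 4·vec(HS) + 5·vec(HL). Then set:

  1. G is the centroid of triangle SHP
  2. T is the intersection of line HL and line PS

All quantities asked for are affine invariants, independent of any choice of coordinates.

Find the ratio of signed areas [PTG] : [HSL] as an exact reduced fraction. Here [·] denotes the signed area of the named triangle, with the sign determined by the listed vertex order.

[PTG]:[HSL] = -20/9

Set H = (0, 0), S = (1, 0), L = (0, 1), P = (4, 5); any affine frame gives the same invariant.
1. G is the centroid of triangle SHP ⇒ G = (5/3, 5/3)
2. T is the intersection of line HL and line PS ⇒ T = (0, -5/3)
2·[PTG] = -20/9, 2·[HSL] = 1
[PTG]:[HSL] = -20/9:1 = -20/9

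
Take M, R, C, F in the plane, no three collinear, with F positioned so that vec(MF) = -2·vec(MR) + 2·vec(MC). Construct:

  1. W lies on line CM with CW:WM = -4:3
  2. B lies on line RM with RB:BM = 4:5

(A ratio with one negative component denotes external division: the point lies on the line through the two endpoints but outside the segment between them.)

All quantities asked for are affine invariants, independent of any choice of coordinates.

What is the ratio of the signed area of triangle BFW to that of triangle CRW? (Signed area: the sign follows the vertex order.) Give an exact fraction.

[BFW]:[CRW] = -79/36

Set M = (0, 0), R = (1, 0), C = (0, 1), F = (-2, 2); any affine frame gives the same invariant.
1. W lies on line CM with CW:WM = -4:3 ⇒ W = (0, -3)
2. B lies on line RM with RB:BM = 4:5 ⇒ B = (5/9, 0)
2·[BFW] = 79/9, 2·[CRW] = -4
[BFW]:[CRW] = 79/9:-4 = -79/36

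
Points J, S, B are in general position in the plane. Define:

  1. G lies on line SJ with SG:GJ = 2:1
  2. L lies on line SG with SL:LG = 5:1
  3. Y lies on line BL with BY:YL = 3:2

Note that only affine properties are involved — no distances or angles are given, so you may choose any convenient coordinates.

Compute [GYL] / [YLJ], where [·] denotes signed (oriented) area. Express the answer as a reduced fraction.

[GYL]:[YLJ] = 1/4

Set J = (0, 0), S = (1, 0), B = (0, 1); any affine frame gives the same invariant.
1. G lies on line SJ with SG:GJ = 2:1 ⇒ G = (1/3, 0)
2. L lies on line SG with SL:LG = 5:1 ⇒ L = (4/9, 0)
3. Y lies on line BL with BY:YL = 3:2 ⇒ Y = (4/15, 2/5)
2·[GYL] = -2/45, 2·[YLJ] = -8/45
[GYL]:[YLJ] = -2/45:-8/45 = 1/4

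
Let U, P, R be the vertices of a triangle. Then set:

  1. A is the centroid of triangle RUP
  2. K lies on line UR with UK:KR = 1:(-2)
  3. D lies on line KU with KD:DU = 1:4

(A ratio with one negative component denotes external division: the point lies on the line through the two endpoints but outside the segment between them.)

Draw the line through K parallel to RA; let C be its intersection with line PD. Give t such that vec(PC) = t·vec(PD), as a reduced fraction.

Work in coordinates with U = (0, 0), P = (1, 0), R = (0, 1).
1. A is the centroid of triangle RUP ⇒ A = (1/3, 1/3)
2. K lies on line UR with UK:KR = 1:(-2) ⇒ K = (0, -1)
3. D lies on line KU with KD:DU = 1:4 ⇒ D = (0, -4/5)
through K parallel to RA: direction (1/3, -2/3); meets PD at C = (-1/14, -6/7)
C = P + t·(D−P) with t = 15/14

t = 15/14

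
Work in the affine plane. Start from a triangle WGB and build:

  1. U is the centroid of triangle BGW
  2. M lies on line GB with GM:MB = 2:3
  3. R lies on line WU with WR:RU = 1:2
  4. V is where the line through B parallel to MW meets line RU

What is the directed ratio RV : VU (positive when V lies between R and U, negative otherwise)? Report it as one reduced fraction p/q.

Set W = (0, 0), G = (1, 0), B = (0, 1); any affine frame gives the same invariant.
1. U is the centroid of triangle BGW ⇒ U = (1/3, 1/3)
2. M lies on line GB with GM:MB = 2:3 ⇒ M = (3/5, 2/5)
3. R lies on line WU with WR:RU = 1:2 ⇒ R = (1/9, 1/9)
4. V is where the line through B parallel to MW meets line RU ⇒ V = (3, 3)
V = R + t·(U−R) with t = 13, so RV:VU = t:(1−t) = 13:-12

RV:VU = -13/12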